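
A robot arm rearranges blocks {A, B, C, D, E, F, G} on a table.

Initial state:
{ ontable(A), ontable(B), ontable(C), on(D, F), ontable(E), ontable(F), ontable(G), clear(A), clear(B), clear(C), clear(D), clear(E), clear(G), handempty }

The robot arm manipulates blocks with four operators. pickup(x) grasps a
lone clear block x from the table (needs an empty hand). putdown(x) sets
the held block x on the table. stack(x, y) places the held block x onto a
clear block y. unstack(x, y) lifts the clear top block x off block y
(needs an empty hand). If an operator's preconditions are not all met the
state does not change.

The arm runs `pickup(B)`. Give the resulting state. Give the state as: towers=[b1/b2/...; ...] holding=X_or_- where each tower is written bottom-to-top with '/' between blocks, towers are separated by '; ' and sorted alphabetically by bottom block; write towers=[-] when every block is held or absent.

towers=[A; C; E; F/D; G] holding=B

before: towers=[A; B; C; E; F/D; G] holding=-
pre[pickup(B)]: clear(B) ok, ontable(B) ok, handempty ok
all met → apply pickup(B)
after:  towers=[A; C; E; F/D; G] holding=B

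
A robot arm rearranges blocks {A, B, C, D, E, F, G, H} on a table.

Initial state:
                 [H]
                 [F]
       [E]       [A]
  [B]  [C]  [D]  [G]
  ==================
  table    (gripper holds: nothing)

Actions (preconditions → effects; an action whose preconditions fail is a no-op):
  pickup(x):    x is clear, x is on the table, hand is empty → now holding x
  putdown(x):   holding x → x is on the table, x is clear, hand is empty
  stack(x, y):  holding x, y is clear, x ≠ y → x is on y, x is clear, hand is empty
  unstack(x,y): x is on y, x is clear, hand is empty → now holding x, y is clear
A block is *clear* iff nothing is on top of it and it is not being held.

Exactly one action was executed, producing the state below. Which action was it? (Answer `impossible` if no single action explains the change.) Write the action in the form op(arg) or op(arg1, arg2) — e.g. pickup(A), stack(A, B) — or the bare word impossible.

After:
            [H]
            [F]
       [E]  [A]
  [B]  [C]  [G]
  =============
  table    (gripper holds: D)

pickup(D)

target: towers=[B; C/E; G/A/F/H] holding=D
     unstack(E, C) → towers=[B; C; D; G/A/F/H] holding=E
     unstack(H, F) → towers=[B; C/E; D; G/A/F] holding=H
         pickup(B) → towers=[C/E; D; G/A/F/H] holding=B
         pickup(D) → towers=[B; C/E; G/A/F/H] holding=D  ← match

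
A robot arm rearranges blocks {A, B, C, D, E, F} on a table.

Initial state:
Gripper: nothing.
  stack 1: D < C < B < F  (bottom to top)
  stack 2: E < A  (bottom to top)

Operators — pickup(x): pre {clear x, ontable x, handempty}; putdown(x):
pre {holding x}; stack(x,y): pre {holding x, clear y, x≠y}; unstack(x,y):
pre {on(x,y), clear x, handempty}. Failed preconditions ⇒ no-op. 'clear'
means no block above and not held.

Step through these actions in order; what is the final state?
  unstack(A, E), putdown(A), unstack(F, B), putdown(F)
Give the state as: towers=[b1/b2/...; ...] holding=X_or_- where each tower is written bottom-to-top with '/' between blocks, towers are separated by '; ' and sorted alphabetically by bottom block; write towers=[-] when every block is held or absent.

step 1 (unstack(A, E)): towers=[D/C/B/F; E] holding=A
step 2 (putdown(A)): towers=[A; D/C/B/F; E] holding=-
step 3 (unstack(F, B)): towers=[A; D/C/B; E] holding=F
step 4 (putdown(F)): towers=[A; D/C/B; E; F] holding=-

towers=[A; D/C/B; E; F] holding=-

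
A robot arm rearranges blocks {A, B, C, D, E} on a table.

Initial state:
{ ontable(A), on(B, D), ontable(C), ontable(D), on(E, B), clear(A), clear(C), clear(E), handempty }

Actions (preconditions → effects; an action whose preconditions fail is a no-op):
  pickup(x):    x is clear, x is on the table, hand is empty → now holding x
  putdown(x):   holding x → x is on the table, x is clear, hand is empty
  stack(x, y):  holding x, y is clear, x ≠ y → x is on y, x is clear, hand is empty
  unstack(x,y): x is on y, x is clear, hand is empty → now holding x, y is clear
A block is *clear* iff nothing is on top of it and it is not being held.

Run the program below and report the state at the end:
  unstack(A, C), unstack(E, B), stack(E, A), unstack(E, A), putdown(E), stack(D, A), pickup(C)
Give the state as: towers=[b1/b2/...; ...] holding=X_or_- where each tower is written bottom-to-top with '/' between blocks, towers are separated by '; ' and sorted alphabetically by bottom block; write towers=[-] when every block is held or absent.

step 1 (unstack(A, C)) [no-op]: towers=[A; C; D/B/E] holding=-
step 2 (unstack(E, B)): towers=[A; C; D/B] holding=E
step 3 (stack(E, A)): towers=[A/E; C; D/B] holding=-
step 4 (unstack(E, A)): towers=[A; C; D/B] holding=E
step 5 (putdown(E)): towers=[A; C; D/B; E] holding=-
step 6 (stack(D, A)) [no-op]: towers=[A; C; D/B; E] holding=-
step 7 (pickup(C)): towers=[A; D/B; E] holding=C

towers=[A; D/B; E] holding=C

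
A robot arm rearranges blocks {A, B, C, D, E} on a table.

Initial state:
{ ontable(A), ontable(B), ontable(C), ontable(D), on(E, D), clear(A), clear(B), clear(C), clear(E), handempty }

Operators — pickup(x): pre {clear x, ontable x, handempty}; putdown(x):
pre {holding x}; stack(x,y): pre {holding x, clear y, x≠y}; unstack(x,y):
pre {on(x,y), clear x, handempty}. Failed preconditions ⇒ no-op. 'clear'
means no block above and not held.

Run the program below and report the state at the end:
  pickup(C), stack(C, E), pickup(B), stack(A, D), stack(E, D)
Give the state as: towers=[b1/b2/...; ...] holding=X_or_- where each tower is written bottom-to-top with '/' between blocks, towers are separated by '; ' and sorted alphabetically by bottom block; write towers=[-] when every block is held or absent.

step 1 (pickup(C)): towers=[A; B; D/E] holding=C
step 2 (stack(C, E)): towers=[A; B; D/E/C] holding=-
step 3 (pickup(B)): towers=[A; D/E/C] holding=B
step 4 (stack(A, D)) [no-op]: towers=[A; D/E/C] holding=B
step 5 (stack(E, D)) [no-op]: towers=[A; D/E/C] holding=B

towers=[A; D/E/C] holding=B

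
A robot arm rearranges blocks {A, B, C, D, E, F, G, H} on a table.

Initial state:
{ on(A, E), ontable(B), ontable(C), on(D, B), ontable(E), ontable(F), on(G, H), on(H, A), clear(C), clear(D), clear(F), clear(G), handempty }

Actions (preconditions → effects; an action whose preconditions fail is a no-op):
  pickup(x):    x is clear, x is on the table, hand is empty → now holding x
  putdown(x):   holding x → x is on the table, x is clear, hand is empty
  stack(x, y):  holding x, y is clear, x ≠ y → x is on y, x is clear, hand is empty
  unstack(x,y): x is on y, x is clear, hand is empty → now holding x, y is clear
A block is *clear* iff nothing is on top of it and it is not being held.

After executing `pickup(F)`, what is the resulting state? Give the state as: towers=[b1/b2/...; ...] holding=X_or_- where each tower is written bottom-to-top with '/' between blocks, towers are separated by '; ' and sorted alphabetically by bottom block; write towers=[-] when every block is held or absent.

before: towers=[B/D; C; E/A/H/G; F] holding=-
pre[pickup(F)]: clear(F) ok, ontable(F) ok, handempty ok
all met → apply pickup(F)
after:  towers=[B/D; C; E/A/H/G] holding=F

towers=[B/D; C; E/A/H/G] holding=F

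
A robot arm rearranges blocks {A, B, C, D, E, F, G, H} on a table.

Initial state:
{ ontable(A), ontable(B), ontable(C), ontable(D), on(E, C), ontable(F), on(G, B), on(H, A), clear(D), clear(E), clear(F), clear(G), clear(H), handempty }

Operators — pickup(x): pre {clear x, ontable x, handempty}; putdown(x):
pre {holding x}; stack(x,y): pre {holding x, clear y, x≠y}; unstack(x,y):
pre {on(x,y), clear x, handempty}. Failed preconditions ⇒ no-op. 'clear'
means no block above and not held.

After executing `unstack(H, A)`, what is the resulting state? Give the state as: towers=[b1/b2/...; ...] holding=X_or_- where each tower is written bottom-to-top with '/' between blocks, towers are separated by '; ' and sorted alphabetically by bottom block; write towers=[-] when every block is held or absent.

towers=[A; B/G; C/E; D; F] holding=H

before: towers=[A/H; B/G; C/E; D; F] holding=-
pre[unstack(H, A)]: on(H,A) ok, clear(H) ok, handempty ok
all met → apply unstack(H, A)
after:  towers=[A; B/G; C/E; D; F] holding=H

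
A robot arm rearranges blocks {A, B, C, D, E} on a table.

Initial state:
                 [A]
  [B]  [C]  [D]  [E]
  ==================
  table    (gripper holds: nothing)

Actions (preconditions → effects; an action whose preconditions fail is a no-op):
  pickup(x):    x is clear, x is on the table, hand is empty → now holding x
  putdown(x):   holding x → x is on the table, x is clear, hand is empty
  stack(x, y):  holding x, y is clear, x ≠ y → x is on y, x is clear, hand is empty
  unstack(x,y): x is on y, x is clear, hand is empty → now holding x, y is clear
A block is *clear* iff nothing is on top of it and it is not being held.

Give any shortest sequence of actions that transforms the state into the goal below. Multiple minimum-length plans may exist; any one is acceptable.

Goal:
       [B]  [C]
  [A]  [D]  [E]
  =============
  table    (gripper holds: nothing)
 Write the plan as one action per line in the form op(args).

step 1 (pickup(B)): towers=[C; D; E/A] holding=B
step 2 (stack(B, D)): towers=[C; D/B; E/A] holding=-
step 3 (unstack(A, E)): towers=[C; D/B; E] holding=A
step 4 (putdown(A)): towers=[A; C; D/B; E] holding=-
step 5 (pickup(C)): towers=[A; D/B; E] holding=C
step 6 (stack(C, E)): towers=[A; D/B; E/C] holding=-
goal check: towers=[A; D/B; E/C] holding=- — reached (length 6, optimal by BFS)

pickup(B)
stack(B, D)
unstack(A, E)
putdown(A)
pickup(C)
stack(C, E)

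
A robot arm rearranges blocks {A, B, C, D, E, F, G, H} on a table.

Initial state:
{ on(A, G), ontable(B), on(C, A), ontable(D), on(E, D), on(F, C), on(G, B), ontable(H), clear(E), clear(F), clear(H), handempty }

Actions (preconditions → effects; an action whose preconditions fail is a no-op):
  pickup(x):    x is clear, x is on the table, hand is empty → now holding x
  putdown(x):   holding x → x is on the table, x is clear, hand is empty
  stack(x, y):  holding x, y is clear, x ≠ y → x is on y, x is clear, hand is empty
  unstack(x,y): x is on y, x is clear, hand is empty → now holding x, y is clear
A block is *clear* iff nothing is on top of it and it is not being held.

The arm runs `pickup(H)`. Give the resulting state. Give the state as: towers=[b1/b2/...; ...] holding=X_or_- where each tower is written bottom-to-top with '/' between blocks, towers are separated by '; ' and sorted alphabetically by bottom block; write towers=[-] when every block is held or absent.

towers=[B/G/A/C/F; D/E] holding=H

before: towers=[B/G/A/C/F; D/E; H] holding=-
pre[pickup(H)]: clear(H) yes, ontable(H) yes, handempty yes
all met → apply pickup(H)
after:  towers=[B/G/A/C/F; D/E] holding=H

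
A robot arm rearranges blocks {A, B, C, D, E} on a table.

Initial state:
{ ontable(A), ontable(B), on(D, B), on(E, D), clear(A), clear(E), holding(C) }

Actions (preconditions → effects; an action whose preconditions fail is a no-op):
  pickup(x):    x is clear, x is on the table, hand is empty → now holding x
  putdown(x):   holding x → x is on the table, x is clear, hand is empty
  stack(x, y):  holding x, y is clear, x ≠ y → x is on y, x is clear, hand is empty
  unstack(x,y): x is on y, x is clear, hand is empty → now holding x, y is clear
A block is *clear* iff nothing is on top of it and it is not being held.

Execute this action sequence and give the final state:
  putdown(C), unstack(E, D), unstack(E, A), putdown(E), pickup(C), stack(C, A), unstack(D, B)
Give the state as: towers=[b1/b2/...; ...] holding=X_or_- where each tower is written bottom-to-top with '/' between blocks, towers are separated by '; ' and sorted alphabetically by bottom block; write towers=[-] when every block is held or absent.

step 1 (putdown(C)): towers=[A; B/D/E; C] holding=-
step 2 (unstack(E, D)): towers=[A; B/D; C] holding=E
step 3 (unstack(E, A)) [no-op]: towers=[A; B/D; C] holding=E
step 4 (putdown(E)): towers=[A; B/D; C; E] holding=-
step 5 (pickup(C)): towers=[A; B/D; E] holding=C
step 6 (stack(C, A)): towers=[A/C; B/D; E] holding=-
step 7 (unstack(D, B)): towers=[A/C; B; E] holding=D

towers=[A/C; B; E] holding=D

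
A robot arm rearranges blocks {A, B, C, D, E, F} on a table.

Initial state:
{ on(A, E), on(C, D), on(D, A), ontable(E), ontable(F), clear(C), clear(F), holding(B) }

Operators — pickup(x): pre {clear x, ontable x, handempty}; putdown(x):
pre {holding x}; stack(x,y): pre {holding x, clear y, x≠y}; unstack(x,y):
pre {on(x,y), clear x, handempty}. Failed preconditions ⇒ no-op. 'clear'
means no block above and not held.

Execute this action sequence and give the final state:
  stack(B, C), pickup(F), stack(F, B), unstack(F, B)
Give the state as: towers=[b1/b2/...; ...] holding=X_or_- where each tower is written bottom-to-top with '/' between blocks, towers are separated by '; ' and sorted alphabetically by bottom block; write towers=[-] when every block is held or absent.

towers=[E/A/D/C/B] holding=F

step 1 (stack(B, C)): towers=[E/A/D/C/B; F] holding=-
step 2 (pickup(F)): towers=[E/A/D/C/B] holding=F
step 3 (stack(F, B)): towers=[E/A/D/C/B/F] holding=-
step 4 (unstack(F, B)): towers=[E/A/D/C/B] holding=F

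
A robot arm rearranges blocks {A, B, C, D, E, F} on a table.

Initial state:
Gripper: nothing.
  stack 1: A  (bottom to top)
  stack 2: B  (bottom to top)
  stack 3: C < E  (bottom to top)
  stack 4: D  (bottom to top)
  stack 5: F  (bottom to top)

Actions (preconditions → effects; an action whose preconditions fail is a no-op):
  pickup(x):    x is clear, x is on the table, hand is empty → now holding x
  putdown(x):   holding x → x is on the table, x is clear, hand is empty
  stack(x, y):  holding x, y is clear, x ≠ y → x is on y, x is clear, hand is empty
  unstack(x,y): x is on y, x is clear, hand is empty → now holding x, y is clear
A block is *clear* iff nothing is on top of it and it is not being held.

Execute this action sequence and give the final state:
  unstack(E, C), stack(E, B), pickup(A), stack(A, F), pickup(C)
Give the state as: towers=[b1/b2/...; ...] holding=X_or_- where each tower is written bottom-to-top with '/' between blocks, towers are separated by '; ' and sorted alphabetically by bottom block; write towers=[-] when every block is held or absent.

step 1 (unstack(E, C)): towers=[A; B; C; D; F] holding=E
step 2 (stack(E, B)): towers=[A; B/E; C; D; F] holding=-
step 3 (pickup(A)): towers=[B/E; C; D; F] holding=A
step 4 (stack(A, F)): towers=[B/E; C; D; F/A] holding=-
step 5 (pickup(C)): towers=[B/E; D; F/A] holding=C

towers=[B/E; D; F/A] holding=C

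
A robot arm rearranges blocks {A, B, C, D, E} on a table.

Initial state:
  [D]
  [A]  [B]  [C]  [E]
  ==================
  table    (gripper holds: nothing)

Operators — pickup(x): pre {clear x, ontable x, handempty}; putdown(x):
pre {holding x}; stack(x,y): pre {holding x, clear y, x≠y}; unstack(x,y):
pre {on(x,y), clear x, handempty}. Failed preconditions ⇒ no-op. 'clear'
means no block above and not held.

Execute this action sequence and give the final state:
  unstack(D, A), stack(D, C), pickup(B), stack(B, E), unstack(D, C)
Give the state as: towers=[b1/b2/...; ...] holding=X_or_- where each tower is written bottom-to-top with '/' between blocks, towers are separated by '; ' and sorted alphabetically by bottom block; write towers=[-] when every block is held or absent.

step 1 (unstack(D, A)): towers=[A; B; C; E] holding=D
step 2 (stack(D, C)): towers=[A; B; C/D; E] holding=-
step 3 (pickup(B)): towers=[A; C/D; E] holding=B
step 4 (stack(B, E)): towers=[A; C/D; E/B] holding=-
step 5 (unstack(D, C)): towers=[A; C; E/B] holding=D

towers=[A; C; E/B] holding=D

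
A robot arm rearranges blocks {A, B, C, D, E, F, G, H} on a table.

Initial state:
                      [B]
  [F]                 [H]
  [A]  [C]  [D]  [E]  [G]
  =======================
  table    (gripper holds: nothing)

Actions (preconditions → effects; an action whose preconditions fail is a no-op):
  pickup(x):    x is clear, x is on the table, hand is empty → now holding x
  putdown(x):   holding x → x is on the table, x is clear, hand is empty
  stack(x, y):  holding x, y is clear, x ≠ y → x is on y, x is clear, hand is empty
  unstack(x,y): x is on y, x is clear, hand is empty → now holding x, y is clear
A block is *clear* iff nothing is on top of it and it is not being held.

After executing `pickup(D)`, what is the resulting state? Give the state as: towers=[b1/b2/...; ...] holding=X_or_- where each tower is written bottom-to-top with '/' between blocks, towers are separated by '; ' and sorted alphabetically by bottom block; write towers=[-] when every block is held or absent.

before: towers=[A/F; C; D; E; G/H/B] holding=-
pre[pickup(D)]: clear(D) yes, ontable(D) yes, handempty yes
all met → apply pickup(D)
after:  towers=[A/F; C; E; G/H/B] holding=D

towers=[A/F; C; E; G/H/B] holding=D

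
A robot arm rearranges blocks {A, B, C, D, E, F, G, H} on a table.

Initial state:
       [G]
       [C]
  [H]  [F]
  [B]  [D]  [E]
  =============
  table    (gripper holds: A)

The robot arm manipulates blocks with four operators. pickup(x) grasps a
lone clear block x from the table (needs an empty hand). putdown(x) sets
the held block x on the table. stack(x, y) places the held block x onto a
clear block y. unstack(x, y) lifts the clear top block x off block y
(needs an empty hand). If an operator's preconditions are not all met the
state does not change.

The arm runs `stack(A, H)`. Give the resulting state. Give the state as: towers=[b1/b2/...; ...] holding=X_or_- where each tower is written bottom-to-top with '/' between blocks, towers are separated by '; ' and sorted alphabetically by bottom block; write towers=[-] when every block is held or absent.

before: towers=[B/H; D/F/C/G; E] holding=A
pre[stack(A, H)]: holding(A) ok, clear(H) ok, A≠H ok
all met → apply stack(A, H)
after:  towers=[B/H/A; D/F/C/G; E] holding=-

towers=[B/H/A; D/F/C/G; E] holding=-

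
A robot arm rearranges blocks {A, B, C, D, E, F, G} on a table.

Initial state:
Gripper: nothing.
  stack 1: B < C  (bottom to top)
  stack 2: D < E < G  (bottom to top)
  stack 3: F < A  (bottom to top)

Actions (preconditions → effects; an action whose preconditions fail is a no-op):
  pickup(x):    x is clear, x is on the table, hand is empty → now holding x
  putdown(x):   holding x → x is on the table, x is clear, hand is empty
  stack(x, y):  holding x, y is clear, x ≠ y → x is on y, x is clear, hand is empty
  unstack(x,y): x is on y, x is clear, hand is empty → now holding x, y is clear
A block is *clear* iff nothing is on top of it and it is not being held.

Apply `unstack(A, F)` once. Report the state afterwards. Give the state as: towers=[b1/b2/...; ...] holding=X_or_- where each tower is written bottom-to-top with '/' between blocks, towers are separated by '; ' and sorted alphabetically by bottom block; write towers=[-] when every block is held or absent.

before: towers=[B/C; D/E/G; F/A] holding=-
pre[unstack(A, F)]: on(A,F) ok, clear(A) ok, handempty ok
all met → apply unstack(A, F)
after:  towers=[B/C; D/E/G; F] holding=A

towers=[B/C; D/E/G; F] holding=A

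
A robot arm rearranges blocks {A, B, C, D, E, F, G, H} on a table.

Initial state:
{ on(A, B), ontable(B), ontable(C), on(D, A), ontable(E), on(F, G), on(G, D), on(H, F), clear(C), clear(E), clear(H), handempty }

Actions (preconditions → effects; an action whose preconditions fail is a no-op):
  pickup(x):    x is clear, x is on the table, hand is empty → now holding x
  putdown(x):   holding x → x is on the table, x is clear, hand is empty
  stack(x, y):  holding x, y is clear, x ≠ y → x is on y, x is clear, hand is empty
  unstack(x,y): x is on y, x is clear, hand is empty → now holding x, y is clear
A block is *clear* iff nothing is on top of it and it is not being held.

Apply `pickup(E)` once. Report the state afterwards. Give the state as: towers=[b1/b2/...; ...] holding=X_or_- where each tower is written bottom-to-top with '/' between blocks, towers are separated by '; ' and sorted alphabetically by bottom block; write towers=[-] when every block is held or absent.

towers=[B/A/D/G/F/H; C] holding=E

before: towers=[B/A/D/G/F/H; C; E] holding=-
pre[pickup(E)]: clear(E) ok, ontable(E) ok, handempty ok
all met → apply pickup(E)
after:  towers=[B/A/D/G/F/H; C] holding=E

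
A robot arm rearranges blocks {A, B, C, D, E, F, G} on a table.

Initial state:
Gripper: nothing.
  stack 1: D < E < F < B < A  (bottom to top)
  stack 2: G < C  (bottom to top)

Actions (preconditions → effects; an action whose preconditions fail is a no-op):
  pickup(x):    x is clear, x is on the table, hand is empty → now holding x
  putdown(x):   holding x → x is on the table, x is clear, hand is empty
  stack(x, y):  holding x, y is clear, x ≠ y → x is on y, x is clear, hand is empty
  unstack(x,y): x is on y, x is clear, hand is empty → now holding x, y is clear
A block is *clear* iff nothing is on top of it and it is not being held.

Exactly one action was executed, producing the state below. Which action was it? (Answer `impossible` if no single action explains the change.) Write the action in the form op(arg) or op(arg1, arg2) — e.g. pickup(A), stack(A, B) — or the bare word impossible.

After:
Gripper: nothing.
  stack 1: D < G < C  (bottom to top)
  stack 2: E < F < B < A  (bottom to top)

impossible

target: towers=[D/G/C; E/F/B/A] holding=-
     unstack(A, B) → towers=[D/E/F/B; G/C] holding=A
     unstack(C, G) → towers=[D/E/F/B/A; G] holding=C
none of the 2 applicable actions match → impossible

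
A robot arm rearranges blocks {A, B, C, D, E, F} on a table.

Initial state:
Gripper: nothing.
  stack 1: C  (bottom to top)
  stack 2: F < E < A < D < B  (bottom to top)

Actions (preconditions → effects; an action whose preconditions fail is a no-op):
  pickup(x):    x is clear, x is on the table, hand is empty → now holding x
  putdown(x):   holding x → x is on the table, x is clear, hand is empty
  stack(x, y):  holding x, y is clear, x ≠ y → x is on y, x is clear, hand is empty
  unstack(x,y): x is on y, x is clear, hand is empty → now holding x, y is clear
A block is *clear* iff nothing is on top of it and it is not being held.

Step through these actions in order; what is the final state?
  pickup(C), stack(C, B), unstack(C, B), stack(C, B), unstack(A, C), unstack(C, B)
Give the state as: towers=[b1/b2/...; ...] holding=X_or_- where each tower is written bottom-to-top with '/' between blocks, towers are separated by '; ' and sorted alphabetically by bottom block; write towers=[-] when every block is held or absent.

towers=[F/E/A/D/B] holding=C

step 1 (pickup(C)): towers=[F/E/A/D/B] holding=C
step 2 (stack(C, B)): towers=[F/E/A/D/B/C] holding=-
step 3 (unstack(C, B)): towers=[F/E/A/D/B] holding=C
step 4 (stack(C, B)): towers=[F/E/A/D/B/C] holding=-
step 5 (unstack(A, C)) [no-op]: towers=[F/E/A/D/B/C] holding=-
step 6 (unstack(C, B)): towers=[F/E/A/D/B] holding=C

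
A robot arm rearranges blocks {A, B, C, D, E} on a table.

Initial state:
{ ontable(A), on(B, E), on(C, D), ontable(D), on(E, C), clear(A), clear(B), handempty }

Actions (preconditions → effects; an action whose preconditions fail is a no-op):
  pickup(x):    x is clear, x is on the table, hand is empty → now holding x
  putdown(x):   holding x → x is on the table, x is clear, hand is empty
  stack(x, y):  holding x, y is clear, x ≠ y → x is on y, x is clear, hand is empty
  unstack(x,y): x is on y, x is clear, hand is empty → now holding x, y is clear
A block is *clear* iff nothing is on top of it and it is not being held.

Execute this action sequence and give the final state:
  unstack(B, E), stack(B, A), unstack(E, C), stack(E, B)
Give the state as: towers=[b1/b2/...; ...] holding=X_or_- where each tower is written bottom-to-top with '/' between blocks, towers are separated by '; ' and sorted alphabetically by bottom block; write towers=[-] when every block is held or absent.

step 1 (unstack(B, E)): towers=[A; D/C/E] holding=B
step 2 (stack(B, A)): towers=[A/B; D/C/E] holding=-
step 3 (unstack(E, C)): towers=[A/B; D/C] holding=E
step 4 (stack(E, B)): towers=[A/B/E; D/C] holding=-

towers=[A/B/E; D/C] holding=-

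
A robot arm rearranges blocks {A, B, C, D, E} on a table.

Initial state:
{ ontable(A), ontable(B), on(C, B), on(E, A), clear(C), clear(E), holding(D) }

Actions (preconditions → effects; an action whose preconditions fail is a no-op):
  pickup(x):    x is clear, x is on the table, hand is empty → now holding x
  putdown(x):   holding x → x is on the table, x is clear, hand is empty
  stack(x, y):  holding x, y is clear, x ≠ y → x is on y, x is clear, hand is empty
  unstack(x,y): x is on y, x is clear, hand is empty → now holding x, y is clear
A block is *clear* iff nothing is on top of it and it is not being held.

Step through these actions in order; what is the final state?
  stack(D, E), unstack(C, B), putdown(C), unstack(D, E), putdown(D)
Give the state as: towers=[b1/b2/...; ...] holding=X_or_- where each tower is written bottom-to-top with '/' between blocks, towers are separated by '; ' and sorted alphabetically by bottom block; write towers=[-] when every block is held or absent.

step 1 (stack(D, E)): towers=[A/E/D; B/C] holding=-
step 2 (unstack(C, B)): towers=[A/E/D; B] holding=C
step 3 (putdown(C)): towers=[A/E/D; B; C] holding=-
step 4 (unstack(D, E)): towers=[A/E; B; C] holding=D
step 5 (putdown(D)): towers=[A/E; B; C; D] holding=-

towers=[A/E; B; C; D] holding=-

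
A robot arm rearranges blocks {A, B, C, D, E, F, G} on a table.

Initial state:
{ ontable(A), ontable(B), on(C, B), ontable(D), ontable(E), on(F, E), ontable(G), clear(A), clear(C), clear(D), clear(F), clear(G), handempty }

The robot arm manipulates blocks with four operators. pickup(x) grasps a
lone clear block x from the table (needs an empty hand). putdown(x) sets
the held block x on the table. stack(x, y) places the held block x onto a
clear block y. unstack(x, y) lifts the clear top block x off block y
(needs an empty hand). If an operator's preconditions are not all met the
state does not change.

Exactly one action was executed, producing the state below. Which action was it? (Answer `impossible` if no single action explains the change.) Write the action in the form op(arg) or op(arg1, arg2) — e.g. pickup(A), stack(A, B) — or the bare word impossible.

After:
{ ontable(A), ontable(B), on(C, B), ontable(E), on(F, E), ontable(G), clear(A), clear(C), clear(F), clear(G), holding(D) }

pickup(D)

target: towers=[A; B/C; E/F; G] holding=D
     unstack(F, E) → towers=[A; B/C; D; E; G] holding=F
         pickup(G) → towers=[A; B/C; D; E/F] holding=G
         pickup(D) → towers=[A; B/C; E/F; G] holding=D  ← match
         pickup(A) → towers=[B/C; D; E/F; G] holding=A
     unstack(C, B) → towers=[A; B; D; E/F; G] holding=C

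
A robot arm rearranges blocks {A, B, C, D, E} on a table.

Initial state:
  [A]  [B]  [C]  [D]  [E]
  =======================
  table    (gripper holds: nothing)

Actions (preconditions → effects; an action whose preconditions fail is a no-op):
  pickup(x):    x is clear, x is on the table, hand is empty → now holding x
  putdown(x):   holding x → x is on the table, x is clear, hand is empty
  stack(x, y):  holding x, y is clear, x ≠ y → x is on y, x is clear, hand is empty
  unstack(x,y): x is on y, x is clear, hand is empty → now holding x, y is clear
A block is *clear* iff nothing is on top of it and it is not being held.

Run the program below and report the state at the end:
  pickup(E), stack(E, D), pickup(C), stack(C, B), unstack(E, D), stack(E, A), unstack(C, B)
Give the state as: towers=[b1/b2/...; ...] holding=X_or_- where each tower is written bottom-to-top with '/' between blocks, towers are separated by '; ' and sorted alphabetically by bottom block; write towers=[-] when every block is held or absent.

step 1 (pickup(E)): towers=[A; B; C; D] holding=E
step 2 (stack(E, D)): towers=[A; B; C; D/E] holding=-
step 3 (pickup(C)): towers=[A; B; D/E] holding=C
step 4 (stack(C, B)): towers=[A; B/C; D/E] holding=-
step 5 (unstack(E, D)): towers=[A; B/C; D] holding=E
step 6 (stack(E, A)): towers=[A/E; B/C; D] holding=-
step 7 (unstack(C, B)): towers=[A/E; B; D] holding=C

towers=[A/E; B; D] holding=C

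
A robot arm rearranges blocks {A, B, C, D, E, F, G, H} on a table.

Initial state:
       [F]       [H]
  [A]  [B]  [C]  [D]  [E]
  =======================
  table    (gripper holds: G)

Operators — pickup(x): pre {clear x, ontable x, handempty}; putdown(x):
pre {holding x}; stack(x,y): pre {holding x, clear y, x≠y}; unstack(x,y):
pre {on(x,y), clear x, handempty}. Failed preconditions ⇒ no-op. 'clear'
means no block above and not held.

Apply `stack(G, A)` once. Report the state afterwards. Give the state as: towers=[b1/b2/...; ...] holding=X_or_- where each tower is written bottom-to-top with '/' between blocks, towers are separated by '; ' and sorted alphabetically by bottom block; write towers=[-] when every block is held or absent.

before: towers=[A; B/F; C; D/H; E] holding=G
pre[stack(G, A)]: holding(G) ✓, clear(A) ✓, G≠A ✓
all met → apply stack(G, A)
after:  towers=[A/G; B/F; C; D/H; E] holding=-

towers=[A/G; B/F; C; D/H; E] holding=-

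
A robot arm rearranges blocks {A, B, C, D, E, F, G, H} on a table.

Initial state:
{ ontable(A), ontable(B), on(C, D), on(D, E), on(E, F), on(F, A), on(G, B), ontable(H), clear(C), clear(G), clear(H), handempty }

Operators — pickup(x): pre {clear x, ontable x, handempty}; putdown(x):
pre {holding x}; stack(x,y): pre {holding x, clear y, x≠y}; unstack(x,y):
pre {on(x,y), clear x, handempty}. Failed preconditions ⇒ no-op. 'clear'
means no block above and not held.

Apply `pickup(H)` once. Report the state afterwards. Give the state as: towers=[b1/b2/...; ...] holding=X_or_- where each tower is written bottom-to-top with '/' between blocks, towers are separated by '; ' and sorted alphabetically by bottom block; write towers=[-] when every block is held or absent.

towers=[A/F/E/D/C; B/G] holding=H

before: towers=[A/F/E/D/C; B/G; H] holding=-
pre[pickup(H)]: clear(H) ✓, ontable(H) ✓, handempty ✓
all met → apply pickup(H)
after:  towers=[A/F/E/D/C; B/G] holding=H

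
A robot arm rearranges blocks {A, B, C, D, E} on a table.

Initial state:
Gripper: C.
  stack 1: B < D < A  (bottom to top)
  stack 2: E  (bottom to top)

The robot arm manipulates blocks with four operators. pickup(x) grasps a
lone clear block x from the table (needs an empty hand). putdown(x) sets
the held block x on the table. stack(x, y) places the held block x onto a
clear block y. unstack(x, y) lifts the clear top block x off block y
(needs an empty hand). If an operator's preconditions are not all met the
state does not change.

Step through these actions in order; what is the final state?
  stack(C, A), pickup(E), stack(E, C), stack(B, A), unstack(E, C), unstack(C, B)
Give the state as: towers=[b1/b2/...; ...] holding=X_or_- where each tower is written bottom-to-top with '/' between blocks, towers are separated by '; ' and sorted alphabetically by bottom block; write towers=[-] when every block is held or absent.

towers=[B/D/A/C] holding=E

step 1 (stack(C, A)): towers=[B/D/A/C; E] holding=-
step 2 (pickup(E)): towers=[B/D/A/C] holding=E
step 3 (stack(E, C)): towers=[B/D/A/C/E] holding=-
step 4 (stack(B, A)) [no-op]: towers=[B/D/A/C/E] holding=-
step 5 (unstack(E, C)): towers=[B/D/A/C] holding=E
step 6 (unstack(C, B)) [no-op]: towers=[B/D/A/C] holding=E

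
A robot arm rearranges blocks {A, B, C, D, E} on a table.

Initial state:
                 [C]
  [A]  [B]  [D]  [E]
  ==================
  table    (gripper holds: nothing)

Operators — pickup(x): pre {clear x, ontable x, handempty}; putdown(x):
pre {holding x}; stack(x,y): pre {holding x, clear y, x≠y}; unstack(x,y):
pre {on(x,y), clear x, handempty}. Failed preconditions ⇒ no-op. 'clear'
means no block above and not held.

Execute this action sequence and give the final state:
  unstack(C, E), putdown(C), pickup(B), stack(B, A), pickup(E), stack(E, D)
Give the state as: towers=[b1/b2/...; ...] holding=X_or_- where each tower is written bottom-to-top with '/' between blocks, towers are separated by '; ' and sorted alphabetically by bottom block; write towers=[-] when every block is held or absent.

towers=[A/B; C; D/E] holding=-

step 1 (unstack(C, E)): towers=[A; B; D; E] holding=C
step 2 (putdown(C)): towers=[A; B; C; D; E] holding=-
step 3 (pickup(B)): towers=[A; C; D; E] holding=B
step 4 (stack(B, A)): towers=[A/B; C; D; E] holding=-
step 5 (pickup(E)): towers=[A/B; C; D] holding=E
step 6 (stack(E, D)): towers=[A/B; C; D/E] holding=-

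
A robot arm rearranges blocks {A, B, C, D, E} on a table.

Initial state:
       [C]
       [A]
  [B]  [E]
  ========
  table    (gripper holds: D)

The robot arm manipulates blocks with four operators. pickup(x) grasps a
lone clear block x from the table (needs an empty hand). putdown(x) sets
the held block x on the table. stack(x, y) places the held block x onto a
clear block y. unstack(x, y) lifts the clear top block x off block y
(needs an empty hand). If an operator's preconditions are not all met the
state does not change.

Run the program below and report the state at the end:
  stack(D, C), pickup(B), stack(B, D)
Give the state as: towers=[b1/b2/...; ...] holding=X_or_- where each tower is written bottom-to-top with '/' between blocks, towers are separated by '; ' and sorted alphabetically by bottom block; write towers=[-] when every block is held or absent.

step 1 (stack(D, C)): towers=[B; E/A/C/D] holding=-
step 2 (pickup(B)): towers=[E/A/C/D] holding=B
step 3 (stack(B, D)): towers=[E/A/C/D/B] holding=-

towers=[E/A/C/D/B] holding=-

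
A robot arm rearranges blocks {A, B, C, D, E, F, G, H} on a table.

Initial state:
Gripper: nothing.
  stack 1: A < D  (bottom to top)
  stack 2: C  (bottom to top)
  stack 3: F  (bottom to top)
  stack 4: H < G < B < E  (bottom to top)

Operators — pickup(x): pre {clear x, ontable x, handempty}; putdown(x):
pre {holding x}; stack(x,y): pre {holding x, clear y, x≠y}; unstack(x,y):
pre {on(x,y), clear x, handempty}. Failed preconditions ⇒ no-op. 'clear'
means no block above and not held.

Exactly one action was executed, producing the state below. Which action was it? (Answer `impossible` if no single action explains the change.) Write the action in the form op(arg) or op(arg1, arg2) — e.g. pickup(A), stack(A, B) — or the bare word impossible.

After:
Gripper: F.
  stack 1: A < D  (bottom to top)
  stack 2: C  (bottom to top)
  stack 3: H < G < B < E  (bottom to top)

pickup(F)

target: towers=[A/D; C; H/G/B/E] holding=F
     unstack(E, B) → towers=[A/D; C; F; H/G/B] holding=E
         pickup(F) → towers=[A/D; C; H/G/B/E] holding=F  ← match
     unstack(D, A) → towers=[A; C; F; H/G/B/E] holding=D
         pickup(C) → towers=[A/D; F; H/G/B/E] holding=C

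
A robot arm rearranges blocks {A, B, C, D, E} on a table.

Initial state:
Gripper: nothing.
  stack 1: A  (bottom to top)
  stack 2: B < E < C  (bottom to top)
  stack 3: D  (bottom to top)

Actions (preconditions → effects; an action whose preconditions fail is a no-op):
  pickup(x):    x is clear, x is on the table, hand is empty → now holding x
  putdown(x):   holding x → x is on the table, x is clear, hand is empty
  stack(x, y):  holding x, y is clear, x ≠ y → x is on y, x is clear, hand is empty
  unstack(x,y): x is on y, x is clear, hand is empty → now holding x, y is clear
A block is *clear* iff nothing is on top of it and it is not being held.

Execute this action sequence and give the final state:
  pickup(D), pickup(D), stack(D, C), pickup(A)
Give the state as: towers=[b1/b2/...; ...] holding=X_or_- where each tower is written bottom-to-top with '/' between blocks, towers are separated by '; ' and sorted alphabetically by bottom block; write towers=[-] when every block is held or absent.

step 1 (pickup(D)): towers=[A; B/E/C] holding=D
step 2 (pickup(D)) [no-op]: towers=[A; B/E/C] holding=D
step 3 (stack(D, C)): towers=[A; B/E/C/D] holding=-
step 4 (pickup(A)): towers=[B/E/C/D] holding=A

towers=[B/E/C/D] holding=A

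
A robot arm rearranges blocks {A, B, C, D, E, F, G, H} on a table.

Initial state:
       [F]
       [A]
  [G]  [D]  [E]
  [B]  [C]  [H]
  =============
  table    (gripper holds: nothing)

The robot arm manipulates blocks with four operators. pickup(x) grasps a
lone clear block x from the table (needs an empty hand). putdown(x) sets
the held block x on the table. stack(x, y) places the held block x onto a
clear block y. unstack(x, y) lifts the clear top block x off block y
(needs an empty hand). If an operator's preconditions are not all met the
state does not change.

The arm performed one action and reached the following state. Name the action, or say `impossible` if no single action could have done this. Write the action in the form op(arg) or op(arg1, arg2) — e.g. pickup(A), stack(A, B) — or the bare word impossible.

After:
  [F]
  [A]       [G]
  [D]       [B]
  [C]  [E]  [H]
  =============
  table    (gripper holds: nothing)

target: towers=[C/D/A/F; E; H/B/G] holding=-
     unstack(G, B) → towers=[B; C/D/A/F; H/E] holding=G
     unstack(E, H) → towers=[B/G; C/D/A/F; H] holding=E
     unstack(F, A) → towers=[B/G; C/D/A; H/E] holding=F
none of the 3 applicable actions match → impossible

impossible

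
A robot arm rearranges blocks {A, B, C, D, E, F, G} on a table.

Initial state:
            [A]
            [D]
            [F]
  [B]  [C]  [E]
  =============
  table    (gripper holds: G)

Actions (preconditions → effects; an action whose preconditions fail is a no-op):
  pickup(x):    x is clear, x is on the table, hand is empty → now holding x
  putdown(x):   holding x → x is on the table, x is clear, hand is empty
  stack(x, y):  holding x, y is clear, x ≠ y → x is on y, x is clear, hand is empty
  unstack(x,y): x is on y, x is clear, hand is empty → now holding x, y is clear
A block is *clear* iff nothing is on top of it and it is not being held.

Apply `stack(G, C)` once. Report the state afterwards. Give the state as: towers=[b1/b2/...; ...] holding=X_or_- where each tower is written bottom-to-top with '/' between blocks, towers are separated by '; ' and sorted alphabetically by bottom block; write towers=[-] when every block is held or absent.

towers=[B; C/G; E/F/D/A] holding=-

before: towers=[B; C; E/F/D/A] holding=G
pre[stack(G, C)]: holding(G) yes, clear(C) yes, G≠C yes
all met → apply stack(G, C)
after:  towers=[B; C/G; E/F/D/A] holding=-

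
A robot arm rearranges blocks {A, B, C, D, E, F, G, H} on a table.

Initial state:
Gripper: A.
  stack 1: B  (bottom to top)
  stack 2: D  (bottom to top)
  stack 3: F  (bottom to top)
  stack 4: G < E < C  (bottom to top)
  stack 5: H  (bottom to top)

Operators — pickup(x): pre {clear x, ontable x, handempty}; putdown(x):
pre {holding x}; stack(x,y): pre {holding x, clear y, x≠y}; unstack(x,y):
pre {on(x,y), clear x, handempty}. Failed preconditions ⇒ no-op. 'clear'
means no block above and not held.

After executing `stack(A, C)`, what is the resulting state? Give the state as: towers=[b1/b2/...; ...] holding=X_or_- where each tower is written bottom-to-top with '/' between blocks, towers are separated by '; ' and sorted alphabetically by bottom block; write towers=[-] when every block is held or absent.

towers=[B; D; F; G/E/C/A; H] holding=-

before: towers=[B; D; F; G/E/C; H] holding=A
pre[stack(A, C)]: holding(A) ok, clear(C) ok, A≠C ok
all met → apply stack(A, C)
after:  towers=[B; D; F; G/E/C/A; H] holding=-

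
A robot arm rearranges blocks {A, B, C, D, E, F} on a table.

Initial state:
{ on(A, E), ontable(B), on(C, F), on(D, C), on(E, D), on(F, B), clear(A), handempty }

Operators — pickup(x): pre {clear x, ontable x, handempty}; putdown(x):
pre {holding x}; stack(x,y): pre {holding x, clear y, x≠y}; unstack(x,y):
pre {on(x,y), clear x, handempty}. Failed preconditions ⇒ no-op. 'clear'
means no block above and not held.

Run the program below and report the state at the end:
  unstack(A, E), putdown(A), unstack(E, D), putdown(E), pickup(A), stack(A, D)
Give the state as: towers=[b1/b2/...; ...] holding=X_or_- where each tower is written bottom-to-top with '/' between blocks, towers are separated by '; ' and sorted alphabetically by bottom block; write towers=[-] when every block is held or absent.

towers=[B/F/C/D/A; E] holding=-

step 1 (unstack(A, E)): towers=[B/F/C/D/E] holding=A
step 2 (putdown(A)): towers=[A; B/F/C/D/E] holding=-
step 3 (unstack(E, D)): towers=[A; B/F/C/D] holding=E
step 4 (putdown(E)): towers=[A; B/F/C/D; E] holding=-
step 5 (pickup(A)): towers=[B/F/C/D; E] holding=A
step 6 (stack(A, D)): towers=[B/F/C/D/A; E] holding=-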